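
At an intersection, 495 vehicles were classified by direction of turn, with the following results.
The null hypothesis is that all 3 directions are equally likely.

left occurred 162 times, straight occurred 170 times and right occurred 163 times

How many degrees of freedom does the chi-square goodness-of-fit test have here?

2

There are k = 3 categories and no parameters were estimated from the data, so df = 3 − 1 = 2.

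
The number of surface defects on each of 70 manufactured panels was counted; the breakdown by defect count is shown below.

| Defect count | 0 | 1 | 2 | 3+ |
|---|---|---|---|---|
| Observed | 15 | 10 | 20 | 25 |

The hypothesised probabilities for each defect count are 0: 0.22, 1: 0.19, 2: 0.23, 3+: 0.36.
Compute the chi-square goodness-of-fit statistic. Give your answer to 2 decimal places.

Expected counts E_i = n·p_i: 70×0.22 = 15.4, 70×0.19 = 13.3, 70×0.23 = 16.1, 70×0.36 = 25.2.
0: (15 − 15.4)²/15.4 = 0.16/15.4 = 0.010
1: (10 − 13.3)²/13.3 = 10.89/13.3 = 0.819
2: (20 − 16.1)²/16.1 = 15.21/16.1 = 0.945
3+: (25 − 25.2)²/25.2 = 0.04/25.2 = 0.002
Sum = 1.78

1.78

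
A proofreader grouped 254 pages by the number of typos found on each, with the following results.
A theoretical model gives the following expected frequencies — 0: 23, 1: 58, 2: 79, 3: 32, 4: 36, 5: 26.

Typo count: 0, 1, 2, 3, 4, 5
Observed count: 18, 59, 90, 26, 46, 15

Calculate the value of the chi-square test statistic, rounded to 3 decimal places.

11.192

χ² = (18−23)²/23 + (59−58)²/58 + (90−79)²/79 + (26−32)²/32 + (46−36)²/36 + (15−26)²/26
   = 1.0870 + 0.0172 + 1.5316 + 1.1250 + 2.7778 + 4.6538
Sum = 11.192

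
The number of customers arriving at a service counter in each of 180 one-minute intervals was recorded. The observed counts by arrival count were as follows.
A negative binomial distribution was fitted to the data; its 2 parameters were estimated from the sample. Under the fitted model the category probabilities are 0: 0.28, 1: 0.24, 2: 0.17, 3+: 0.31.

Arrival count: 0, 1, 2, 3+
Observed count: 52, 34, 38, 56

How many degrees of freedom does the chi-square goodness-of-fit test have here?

There are k = 4 categories and 2 parameters estimated from the data, so df = 4 − 1 − 2 = 1.

1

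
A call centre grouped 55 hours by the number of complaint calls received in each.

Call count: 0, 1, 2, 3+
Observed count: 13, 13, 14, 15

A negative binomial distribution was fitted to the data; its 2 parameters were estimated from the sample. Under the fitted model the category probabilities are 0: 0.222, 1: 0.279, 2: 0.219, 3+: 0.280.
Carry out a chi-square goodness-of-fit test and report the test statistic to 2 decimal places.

0.74

Expected counts E_i = n·p_i: 55×0.222 = 12.21, 55×0.279 = 15.345, 55×0.219 = 12.045, 55×0.280 = 15.4.
cat         O        E   (O−E)²/E
0          13    12.21      0.051
1          13   15.345      0.358
2          14   12.045      0.317
3+         15     15.4      0.010
Sum = 0.74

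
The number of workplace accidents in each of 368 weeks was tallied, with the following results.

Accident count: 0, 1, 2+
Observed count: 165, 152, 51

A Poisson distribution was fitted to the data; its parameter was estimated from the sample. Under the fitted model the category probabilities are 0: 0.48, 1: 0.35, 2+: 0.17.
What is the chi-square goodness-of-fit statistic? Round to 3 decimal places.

Expected counts E_i = n·p_i: 368×0.48 = 176.64, 368×0.35 = 128.8, 368×0.17 = 62.56.
0: (165 − 176.64)²/176.64 = 135.4896/176.64 = 0.7670
1: (152 − 128.8)²/128.8 = 538.24/128.8 = 4.1789
2+: (51 − 62.56)²/62.56 = 133.6336/62.56 = 2.1361
Sum = 7.082

7.082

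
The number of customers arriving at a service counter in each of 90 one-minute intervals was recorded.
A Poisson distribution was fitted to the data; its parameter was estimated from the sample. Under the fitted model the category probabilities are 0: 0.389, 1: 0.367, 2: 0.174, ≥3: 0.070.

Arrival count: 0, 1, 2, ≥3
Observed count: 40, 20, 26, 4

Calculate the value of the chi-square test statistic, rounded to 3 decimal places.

13.518

Expected counts E_i = n·p_i: 90×0.389 = 35.01, 90×0.367 = 33.03, 90×0.174 = 15.66, 90×0.070 = 6.3.
cat         O        E   (O−E)²/E
0          40    35.01     0.7112
1          20    33.03     5.1402
2          26    15.66     6.8273
≥3          4      6.3     0.8397
Sum = 13.518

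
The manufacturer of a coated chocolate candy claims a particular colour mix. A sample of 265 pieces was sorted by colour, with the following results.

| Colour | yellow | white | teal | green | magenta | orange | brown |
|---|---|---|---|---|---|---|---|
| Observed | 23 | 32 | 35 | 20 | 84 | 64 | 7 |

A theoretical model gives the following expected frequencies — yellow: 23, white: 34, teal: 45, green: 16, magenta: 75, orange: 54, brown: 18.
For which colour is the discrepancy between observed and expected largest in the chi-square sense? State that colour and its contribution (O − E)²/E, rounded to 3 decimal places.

brown, 6.722

cat          O        E   (O−E)²/E
yellow      23       23     0.0000
white       32       34     0.1176
teal        35       45     2.2222
green       20       16     1.0000
magenta     84       75     1.0800
orange      64       54     1.8519
brown        7       18     6.7222
The largest term is for brown: 6.722.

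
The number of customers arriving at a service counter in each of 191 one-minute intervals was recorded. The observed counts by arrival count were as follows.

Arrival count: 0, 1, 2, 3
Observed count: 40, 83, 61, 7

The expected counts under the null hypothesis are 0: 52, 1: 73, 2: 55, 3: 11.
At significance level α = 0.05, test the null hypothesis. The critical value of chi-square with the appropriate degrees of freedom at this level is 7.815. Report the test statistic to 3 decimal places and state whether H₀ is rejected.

6.248; do not reject

χ² = (40−52)²/52 + (83−73)²/73 + (61−55)²/55 + (7−11)²/11
   = 2.7692 + 1.3699 + 0.6545 + 1.4545
Sum = 6.248
df = 3. Since 6.248 < 7.815, we do not reject H₀.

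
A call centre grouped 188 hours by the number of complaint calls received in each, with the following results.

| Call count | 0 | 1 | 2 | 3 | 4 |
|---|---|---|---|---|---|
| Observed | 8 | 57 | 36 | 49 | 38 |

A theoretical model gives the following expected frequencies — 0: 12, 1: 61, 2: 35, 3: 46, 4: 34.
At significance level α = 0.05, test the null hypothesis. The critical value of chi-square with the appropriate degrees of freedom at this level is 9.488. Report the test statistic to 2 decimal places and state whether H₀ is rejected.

2.29; do not reject

χ² = (8−12)²/12 + (57−61)²/61 + (36−35)²/35 + (49−46)²/46 + (38−34)²/34
   = 1.333 + 0.262 + 0.029 + 0.196 + 0.471
Sum = 2.29
df = 4. Since 2.29 < 9.488, we do not reject H₀.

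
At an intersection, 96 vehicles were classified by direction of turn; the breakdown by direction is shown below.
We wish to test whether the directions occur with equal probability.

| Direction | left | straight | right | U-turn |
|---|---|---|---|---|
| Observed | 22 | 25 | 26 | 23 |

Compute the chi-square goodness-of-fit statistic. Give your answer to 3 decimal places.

Expected count for each of the 4 categories: 96/4 = 24.
χ² = (22−24)²/24 + (25−24)²/24 + (26−24)²/24 + (23−24)²/24
   = 0.1667 + 0.0417 + 0.1667 + 0.0417
Sum = 0.417

0.417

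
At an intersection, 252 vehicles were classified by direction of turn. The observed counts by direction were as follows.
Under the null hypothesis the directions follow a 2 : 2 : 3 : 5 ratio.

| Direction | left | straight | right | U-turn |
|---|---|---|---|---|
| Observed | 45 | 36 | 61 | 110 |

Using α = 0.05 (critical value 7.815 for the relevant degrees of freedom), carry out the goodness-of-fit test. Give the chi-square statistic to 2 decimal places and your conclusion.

1.37; do not reject

Ratio total = 12. Expected counts: 252×2/12 = 42, 252×2/12 = 42, 252×3/12 = 63, 252×5/12 = 105.
cat           O        E   (O−E)²/E
left         45       42      0.214
straight     36       42      0.857
right        61       63      0.063
U-turn      110      105      0.238
Sum = 1.37
df = 3. Since 1.37 < 7.815, we do not reject H₀.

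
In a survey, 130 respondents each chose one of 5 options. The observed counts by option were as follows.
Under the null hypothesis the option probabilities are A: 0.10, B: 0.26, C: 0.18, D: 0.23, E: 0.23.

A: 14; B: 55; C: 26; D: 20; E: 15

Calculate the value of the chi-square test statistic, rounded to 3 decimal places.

24.366

Expected counts E_i = n·p_i: 130×0.10 = 13, 130×0.26 = 33.8, 130×0.18 = 23.4, 130×0.23 = 29.9, 130×0.23 = 29.9.
cat         O        E   (O−E)²/E
A          14       13     0.0769
B          55     33.8    13.2970
C          26     23.4     0.2889
D          20     29.9     3.2779
E          15     29.9     7.4251
Sum = 24.366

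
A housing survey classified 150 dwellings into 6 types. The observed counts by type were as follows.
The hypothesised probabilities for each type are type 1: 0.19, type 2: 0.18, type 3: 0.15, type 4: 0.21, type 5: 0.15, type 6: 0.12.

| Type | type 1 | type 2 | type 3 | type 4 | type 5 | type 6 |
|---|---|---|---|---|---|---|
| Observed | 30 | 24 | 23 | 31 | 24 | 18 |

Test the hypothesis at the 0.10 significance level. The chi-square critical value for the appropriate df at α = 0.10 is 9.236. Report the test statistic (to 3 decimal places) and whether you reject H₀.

0.531; do not reject

Expected counts E_i = n·p_i: 150×0.19 = 28.5, 150×0.18 = 27, 150×0.15 = 22.5, 150×0.21 = 31.5, 150×0.15 = 22.5, 150×0.12 = 18.
cat         O        E   (O−E)²/E
type 1     30     28.5     0.0789
type 2     24       27     0.3333
type 3     23     22.5     0.0111
type 4     31     31.5     0.0079
type 5     24     22.5     0.1000
type 6     18       18     0.0000
Sum = 0.531
df = 5. Since 0.531 < 9.236, we do not reject H₀.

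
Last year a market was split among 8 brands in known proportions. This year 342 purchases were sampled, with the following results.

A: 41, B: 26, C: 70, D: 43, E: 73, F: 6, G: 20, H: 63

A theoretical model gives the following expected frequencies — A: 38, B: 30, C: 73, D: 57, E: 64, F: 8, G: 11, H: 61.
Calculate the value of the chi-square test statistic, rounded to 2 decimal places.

cat         O        E   (O−E)²/E
A          41       38      0.237
B          26       30      0.533
C          70       73      0.123
D          43       57      3.439
E          73       64      1.266
F           6        8      0.500
G          20       11      7.364
H          63       61      0.066
Sum = 13.53

13.53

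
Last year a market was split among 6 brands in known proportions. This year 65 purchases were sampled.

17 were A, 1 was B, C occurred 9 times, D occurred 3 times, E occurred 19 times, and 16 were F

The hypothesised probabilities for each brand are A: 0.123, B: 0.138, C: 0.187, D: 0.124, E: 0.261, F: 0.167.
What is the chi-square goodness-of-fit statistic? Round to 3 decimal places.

Expected counts E_i = n·p_i: 65×0.123 = 7.995, 65×0.138 = 8.97, 65×0.187 = 12.155, 65×0.124 = 8.06, 65×0.261 = 16.965, 65×0.167 = 10.855.
A: (17 − 7.995)²/7.995 = 81.090025/7.995 = 10.1426
B: (1 − 8.97)²/8.97 = 63.5209/8.97 = 7.0815
C: (9 − 12.155)²/12.155 = 9.954025/12.155 = 0.8189
D: (3 − 8.06)²/8.06 = 25.6036/8.06 = 3.1766
E: (19 − 16.965)²/16.965 = 4.141225/16.965 = 0.2441
F: (16 − 10.855)²/10.855 = 26.471025/10.855 = 2.4386
Sum = 23.902

23.902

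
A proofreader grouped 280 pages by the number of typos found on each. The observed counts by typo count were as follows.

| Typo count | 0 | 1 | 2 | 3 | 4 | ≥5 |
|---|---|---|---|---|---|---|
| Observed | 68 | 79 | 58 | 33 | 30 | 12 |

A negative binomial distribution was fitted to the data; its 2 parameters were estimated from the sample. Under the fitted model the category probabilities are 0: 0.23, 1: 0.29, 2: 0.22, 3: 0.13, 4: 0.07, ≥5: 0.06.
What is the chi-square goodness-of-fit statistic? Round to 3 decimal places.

7.679

Expected counts E_i = n·p_i: 280×0.23 = 64.4, 280×0.29 = 81.2, 280×0.22 = 61.6, 280×0.13 = 36.4, 280×0.07 = 19.6, 280×0.06 = 16.8.
0: (68 − 64.4)²/64.4 = 12.96/64.4 = 0.2012
1: (79 − 81.2)²/81.2 = 4.84/81.2 = 0.0596
2: (58 − 61.6)²/61.6 = 12.96/61.6 = 0.2104
3: (33 − 36.4)²/36.4 = 11.56/36.4 = 0.3176
4: (30 − 19.6)²/19.6 = 108.16/19.6 = 5.5184
≥5: (12 − 16.8)²/16.8 = 23.04/16.8 = 1.3714
Sum = 7.679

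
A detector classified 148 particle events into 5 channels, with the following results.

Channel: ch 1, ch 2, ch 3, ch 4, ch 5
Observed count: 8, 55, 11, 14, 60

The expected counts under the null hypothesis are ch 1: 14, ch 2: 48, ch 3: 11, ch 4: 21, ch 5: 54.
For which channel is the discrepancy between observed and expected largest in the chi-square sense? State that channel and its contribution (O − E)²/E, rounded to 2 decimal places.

ch 1, 2.57

cat         O        E   (O−E)²/E
ch 1        8       14      2.571
ch 2       55       48      1.021
ch 3       11       11      0.000
ch 4       14       21      2.333
ch 5       60       54      0.667
The largest term is for ch 1: 2.57.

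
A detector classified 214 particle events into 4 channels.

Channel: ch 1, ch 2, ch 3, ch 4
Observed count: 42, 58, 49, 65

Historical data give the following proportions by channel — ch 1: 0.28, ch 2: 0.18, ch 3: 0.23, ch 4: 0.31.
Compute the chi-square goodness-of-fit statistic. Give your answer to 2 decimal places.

15.24

Expected counts E_i = n·p_i: 214×0.28 = 59.92, 214×0.18 = 38.52, 214×0.23 = 49.22, 214×0.31 = 66.34.
χ² = (42−59.92)²/59.92 + (58−38.52)²/38.52 + (49−49.22)²/49.22 + (65−66.34)²/66.34
   = 5.359 + 9.851 + 0.001 + 0.027
Sum = 15.24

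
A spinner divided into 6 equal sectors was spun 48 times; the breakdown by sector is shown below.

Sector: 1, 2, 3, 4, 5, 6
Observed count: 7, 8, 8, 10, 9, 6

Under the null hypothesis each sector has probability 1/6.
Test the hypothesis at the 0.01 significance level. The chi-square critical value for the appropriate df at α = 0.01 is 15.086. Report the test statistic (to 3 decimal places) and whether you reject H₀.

Expected count for each of the 6 categories: 48/6 = 8.
cat         O        E   (O−E)²/E
1           7        8     0.1250
2           8        8     0.0000
3           8        8     0.0000
4          10        8     0.5000
5           9        8     0.1250
6           6        8     0.5000
Sum = 1.250
df = 5. Since 1.250 < 15.086, we do not reject H₀.

1.250; do not reject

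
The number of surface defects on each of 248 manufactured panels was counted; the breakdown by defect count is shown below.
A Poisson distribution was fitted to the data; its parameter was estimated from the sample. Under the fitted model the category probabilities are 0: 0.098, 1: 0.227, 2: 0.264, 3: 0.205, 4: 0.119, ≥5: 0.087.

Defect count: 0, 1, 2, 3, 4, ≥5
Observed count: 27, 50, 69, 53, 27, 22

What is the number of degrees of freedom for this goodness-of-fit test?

4

There are k = 6 categories and 1 parameter estimated from the data, so df = 6 − 1 − 1 = 4.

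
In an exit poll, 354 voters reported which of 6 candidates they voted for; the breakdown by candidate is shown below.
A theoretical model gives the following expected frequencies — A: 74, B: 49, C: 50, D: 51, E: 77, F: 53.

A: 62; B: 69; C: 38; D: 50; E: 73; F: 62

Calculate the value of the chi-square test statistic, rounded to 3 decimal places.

χ² = (62−74)²/74 + (69−49)²/49 + (38−50)²/50 + (50−51)²/51 + (73−77)²/77 + (62−53)²/53
   = 1.9459 + 8.1633 + 2.8800 + 0.0196 + 0.2078 + 1.5283
Sum = 14.745

14.745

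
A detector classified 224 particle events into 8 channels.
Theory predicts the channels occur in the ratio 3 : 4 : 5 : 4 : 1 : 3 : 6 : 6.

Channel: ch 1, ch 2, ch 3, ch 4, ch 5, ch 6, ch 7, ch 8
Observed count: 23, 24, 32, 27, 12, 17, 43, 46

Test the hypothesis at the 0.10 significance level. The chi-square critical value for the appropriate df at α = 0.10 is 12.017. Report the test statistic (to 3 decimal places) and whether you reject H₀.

5.793; do not reject

Ratio total = 32. Expected counts: 224×3/32 = 21, 224×4/32 = 28, 224×5/32 = 35, 224×4/32 = 28, 224×1/32 = 7, 224×3/32 = 21, 224×6/32 = 42, 224×6/32 = 42.
cat         O        E   (O−E)²/E
ch 1       23       21     0.1905
ch 2       24       28     0.5714
ch 3       32       35     0.2571
ch 4       27       28     0.0357
ch 5       12        7     3.5714
ch 6       17       21     0.7619
ch 7       43       42     0.0238
ch 8       46       42     0.3810
Sum = 5.793
df = 7. Since 5.793 < 12.017, we do not reject H₀.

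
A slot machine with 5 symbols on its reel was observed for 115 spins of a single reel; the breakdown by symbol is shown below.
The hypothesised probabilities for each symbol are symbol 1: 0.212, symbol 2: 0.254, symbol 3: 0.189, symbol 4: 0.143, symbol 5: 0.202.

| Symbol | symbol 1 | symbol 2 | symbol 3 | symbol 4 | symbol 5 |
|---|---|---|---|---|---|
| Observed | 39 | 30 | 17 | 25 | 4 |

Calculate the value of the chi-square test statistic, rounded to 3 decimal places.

Expected counts E_i = n·p_i: 115×0.212 = 24.38, 115×0.254 = 29.21, 115×0.189 = 21.735, 115×0.143 = 16.445, 115×0.202 = 23.23.
χ² = (39−24.38)²/24.38 + (30−29.21)²/29.21 + (17−21.735)²/21.735 + (25−16.445)²/16.445 + (4−23.23)²/23.23
   = 8.7672 + 0.0214 + 1.0315 + 4.4505 + 15.9188
Sum = 30.189

30.189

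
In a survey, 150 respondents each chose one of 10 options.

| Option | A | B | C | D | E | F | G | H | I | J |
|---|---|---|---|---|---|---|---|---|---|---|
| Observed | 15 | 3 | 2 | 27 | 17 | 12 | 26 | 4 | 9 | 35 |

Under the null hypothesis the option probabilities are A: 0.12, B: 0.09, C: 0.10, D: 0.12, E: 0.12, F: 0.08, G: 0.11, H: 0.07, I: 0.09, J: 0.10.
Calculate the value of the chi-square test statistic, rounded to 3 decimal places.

Expected counts E_i = n·p_i: 150×0.12 = 18, 150×0.09 = 13.5, 150×0.10 = 15, 150×0.12 = 18, 150×0.12 = 18, 150×0.08 = 12, 150×0.11 = 16.5, 150×0.07 = 10.5, 150×0.09 = 13.5, 150×0.10 = 15.
χ² = (15−18)²/18 + (3−13.5)²/13.5 + (2−15)²/15 + (27−18)²/18 + (17−18)²/18 + (12−12)²/12 + (26−16.5)²/16.5 + (4−10.5)²/10.5 + (9−13.5)²/13.5 + (35−15)²/15
   = 0.5000 + 8.1667 + 11.2667 + 4.5000 + 0.0556 + 0.0000 + 5.4697 + 4.0238 + 1.5000 + 26.6667
Sum = 62.149

62.149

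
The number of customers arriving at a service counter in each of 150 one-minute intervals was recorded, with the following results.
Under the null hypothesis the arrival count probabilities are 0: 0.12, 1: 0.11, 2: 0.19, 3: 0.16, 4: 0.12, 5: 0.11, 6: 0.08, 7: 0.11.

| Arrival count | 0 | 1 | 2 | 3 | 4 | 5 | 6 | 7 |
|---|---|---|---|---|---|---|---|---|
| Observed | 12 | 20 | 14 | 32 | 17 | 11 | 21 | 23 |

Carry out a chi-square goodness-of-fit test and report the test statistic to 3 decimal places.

Expected counts E_i = n·p_i: 150×0.12 = 18, 150×0.11 = 16.5, 150×0.19 = 28.5, 150×0.16 = 24, 150×0.12 = 18, 150×0.11 = 16.5, 150×0.08 = 12, 150×0.11 = 16.5.
cat         O        E   (O−E)²/E
0          12       18     2.0000
1          20     16.5     0.7424
2          14     28.5     7.3772
3          32       24     2.6667
4          17       18     0.0556
5          11     16.5     1.8333
6          21       12     6.7500
7          23     16.5     2.5606
Sum = 23.986

23.986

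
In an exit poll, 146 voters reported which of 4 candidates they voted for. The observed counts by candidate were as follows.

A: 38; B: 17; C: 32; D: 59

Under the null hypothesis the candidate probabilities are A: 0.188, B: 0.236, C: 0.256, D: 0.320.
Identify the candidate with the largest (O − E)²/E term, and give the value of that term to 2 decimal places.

Expected counts E_i = n·p_i: 146×0.188 = 27.448, 146×0.236 = 34.456, 146×0.256 = 37.376, 146×0.320 = 46.72.
χ² = (38−27.448)²/27.448 + (17−34.456)²/34.456 + (32−37.376)²/37.376 + (59−46.72)²/46.72
   = 4.057 + 8.844 + 0.773 + 3.228
The largest term is for B: 8.84.

B, 8.84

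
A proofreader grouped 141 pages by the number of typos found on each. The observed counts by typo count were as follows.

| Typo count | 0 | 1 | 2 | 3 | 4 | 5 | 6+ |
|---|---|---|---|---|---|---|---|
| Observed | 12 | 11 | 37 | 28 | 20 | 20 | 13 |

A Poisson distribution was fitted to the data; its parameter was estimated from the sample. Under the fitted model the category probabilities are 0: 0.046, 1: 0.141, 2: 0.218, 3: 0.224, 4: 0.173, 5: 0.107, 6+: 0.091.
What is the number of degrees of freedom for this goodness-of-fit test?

There are k = 7 categories and 1 parameter estimated from the data, so df = 7 − 1 − 1 = 5.

5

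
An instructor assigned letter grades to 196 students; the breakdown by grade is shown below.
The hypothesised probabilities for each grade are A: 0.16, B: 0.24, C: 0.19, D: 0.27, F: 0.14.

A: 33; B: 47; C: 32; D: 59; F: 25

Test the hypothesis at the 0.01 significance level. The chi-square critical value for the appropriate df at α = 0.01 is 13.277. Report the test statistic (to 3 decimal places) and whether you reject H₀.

Expected counts E_i = n·p_i: 196×0.16 = 31.36, 196×0.24 = 47.04, 196×0.19 = 37.24, 196×0.27 = 52.92, 196×0.14 = 27.44.
χ² = (33−31.36)²/31.36 + (47−47.04)²/47.04 + (32−37.24)²/37.24 + (59−52.92)²/52.92 + (25−27.44)²/27.44
   = 0.0858 + 0.0000 + 0.7373 + 0.6985 + 0.2170
Sum = 1.739
df = 4. Since 1.739 < 13.277, we do not reject H₀.

1.739; do not reject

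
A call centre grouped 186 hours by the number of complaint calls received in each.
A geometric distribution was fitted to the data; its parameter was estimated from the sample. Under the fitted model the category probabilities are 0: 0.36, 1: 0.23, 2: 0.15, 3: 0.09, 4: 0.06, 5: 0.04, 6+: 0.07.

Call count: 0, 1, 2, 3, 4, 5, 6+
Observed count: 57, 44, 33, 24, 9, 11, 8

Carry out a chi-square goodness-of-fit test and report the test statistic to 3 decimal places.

Expected counts E_i = n·p_i: 186×0.36 = 66.96, 186×0.23 = 42.78, 186×0.15 = 27.9, 186×0.09 = 16.74, 186×0.06 = 11.16, 186×0.04 = 7.44, 186×0.07 = 13.02.
χ² = (57−66.96)²/66.96 + (44−42.78)²/42.78 + (33−27.9)²/27.9 + (24−16.74)²/16.74 + (9−11.16)²/11.16 + (11−7.44)²/7.44 + (8−13.02)²/13.02
   = 1.4815 + 0.0348 + 0.9323 + 3.1486 + 0.4181 + 1.7034 + 1.9355
Sum = 9.654

9.654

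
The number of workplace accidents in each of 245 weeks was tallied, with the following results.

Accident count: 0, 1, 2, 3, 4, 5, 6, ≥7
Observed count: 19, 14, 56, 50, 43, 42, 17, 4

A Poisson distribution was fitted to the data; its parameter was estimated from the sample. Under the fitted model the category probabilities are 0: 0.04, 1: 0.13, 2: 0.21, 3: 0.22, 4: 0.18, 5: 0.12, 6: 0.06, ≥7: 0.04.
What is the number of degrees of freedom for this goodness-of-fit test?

There are k = 8 categories and 1 parameter estimated from the data, so df = 8 − 1 − 1 = 6.

6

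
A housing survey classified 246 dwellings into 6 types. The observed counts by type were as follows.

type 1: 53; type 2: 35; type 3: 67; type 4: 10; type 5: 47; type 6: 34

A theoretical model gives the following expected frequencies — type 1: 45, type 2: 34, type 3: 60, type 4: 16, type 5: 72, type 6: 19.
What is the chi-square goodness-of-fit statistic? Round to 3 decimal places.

25.041

type 1: (53 − 45)²/45 = 64/45 = 1.4222
type 2: (35 − 34)²/34 = 1/34 = 0.0294
type 3: (67 − 60)²/60 = 49/60 = 0.8167
type 4: (10 − 16)²/16 = 36/16 = 2.2500
type 5: (47 − 72)²/72 = 625/72 = 8.6806
type 6: (34 − 19)²/19 = 225/19 = 11.8421
Sum = 25.041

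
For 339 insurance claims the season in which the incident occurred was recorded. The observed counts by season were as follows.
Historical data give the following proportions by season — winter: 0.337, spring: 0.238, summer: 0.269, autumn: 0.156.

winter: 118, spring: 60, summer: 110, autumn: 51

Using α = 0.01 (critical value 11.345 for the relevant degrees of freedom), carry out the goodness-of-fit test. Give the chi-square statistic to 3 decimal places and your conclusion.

Expected counts E_i = n·p_i: 339×0.337 = 114.243, 339×0.238 = 80.682, 339×0.269 = 91.191, 339×0.156 = 52.884.
cat         O        E   (O−E)²/E
winter    118  114.243     0.1236
spring     60   80.682     5.3016
summer    110   91.191     3.8795
autumn     51   52.884     0.0671
Sum = 9.372
df = 3. Since 9.372 < 11.345, we do not reject H₀.

9.372; do not reject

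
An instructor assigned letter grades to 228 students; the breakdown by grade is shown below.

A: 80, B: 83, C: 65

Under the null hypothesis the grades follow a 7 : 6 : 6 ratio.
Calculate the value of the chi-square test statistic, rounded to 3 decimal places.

2.552

Ratio total = 19. Expected counts: 228×7/19 = 84, 228×6/19 = 72, 228×6/19 = 72.
A: (80 − 84)²/84 = 16/84 = 0.1905
B: (83 − 72)²/72 = 121/72 = 1.6806
C: (65 − 72)²/72 = 49/72 = 0.6806
Sum = 2.552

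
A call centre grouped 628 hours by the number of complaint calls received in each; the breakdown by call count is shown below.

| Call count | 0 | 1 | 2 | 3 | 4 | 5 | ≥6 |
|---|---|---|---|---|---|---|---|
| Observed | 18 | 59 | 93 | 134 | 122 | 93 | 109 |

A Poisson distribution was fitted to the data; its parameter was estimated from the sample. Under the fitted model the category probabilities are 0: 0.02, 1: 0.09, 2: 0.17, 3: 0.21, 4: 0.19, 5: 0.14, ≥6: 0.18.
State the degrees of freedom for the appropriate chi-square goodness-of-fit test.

5

There are k = 7 categories and 1 parameter estimated from the data, so df = 7 − 1 − 1 = 5.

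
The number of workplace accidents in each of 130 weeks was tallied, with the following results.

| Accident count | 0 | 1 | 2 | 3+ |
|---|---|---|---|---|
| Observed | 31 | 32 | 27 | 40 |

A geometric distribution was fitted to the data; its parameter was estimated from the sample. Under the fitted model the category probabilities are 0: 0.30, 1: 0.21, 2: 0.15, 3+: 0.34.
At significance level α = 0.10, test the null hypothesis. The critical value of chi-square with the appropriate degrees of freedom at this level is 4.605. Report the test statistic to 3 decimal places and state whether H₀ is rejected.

Expected counts E_i = n·p_i: 130×0.30 = 39, 130×0.21 = 27.3, 130×0.15 = 19.5, 130×0.34 = 44.2.
χ² = (31−39)²/39 + (32−27.3)²/27.3 + (27−19.5)²/19.5 + (40−44.2)²/44.2
   = 1.6410 + 0.8092 + 2.8846 + 0.3991
Sum = 5.734
df = 2. Since 5.734 > 4.605, we reject H₀.

5.734; reject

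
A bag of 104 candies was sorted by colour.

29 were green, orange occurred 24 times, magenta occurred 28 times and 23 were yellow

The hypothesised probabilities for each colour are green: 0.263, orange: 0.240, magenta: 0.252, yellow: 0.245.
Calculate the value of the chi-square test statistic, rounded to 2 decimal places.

Expected counts E_i = n·p_i: 104×0.263 = 27.352, 104×0.240 = 24.96, 104×0.252 = 26.208, 104×0.245 = 25.48.
χ² = (29−27.352)²/27.352 + (24−24.96)²/24.96 + (28−26.208)²/26.208 + (23−25.48)²/25.48
   = 0.099 + 0.037 + 0.123 + 0.241
Sum = 0.50

0.50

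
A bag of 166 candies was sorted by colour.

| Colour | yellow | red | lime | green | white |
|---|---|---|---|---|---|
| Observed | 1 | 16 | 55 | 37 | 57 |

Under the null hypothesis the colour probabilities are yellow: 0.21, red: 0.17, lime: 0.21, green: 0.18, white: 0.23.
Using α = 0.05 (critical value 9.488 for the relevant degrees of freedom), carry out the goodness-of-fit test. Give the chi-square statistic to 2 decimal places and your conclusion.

Expected counts E_i = n·p_i: 166×0.21 = 34.86, 166×0.17 = 28.22, 166×0.21 = 34.86, 166×0.18 = 29.88, 166×0.23 = 38.18.
cat         O        E   (O−E)²/E
yellow      1    34.86     32.889
red        16    28.22      5.292
lime       55    34.86     11.636
green      37    29.88      1.697
white      57    38.18      9.277
Sum = 60.79
df = 4. Since 60.79 > 9.488, we reject H₀.

60.79; reject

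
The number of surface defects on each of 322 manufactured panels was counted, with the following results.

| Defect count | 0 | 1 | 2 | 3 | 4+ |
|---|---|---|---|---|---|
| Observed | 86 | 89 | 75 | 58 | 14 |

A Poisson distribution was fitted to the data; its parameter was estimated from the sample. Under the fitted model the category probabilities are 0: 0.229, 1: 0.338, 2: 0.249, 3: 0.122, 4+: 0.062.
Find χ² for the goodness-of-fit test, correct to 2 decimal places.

16.69

Expected counts E_i = n·p_i: 322×0.229 = 73.738, 322×0.338 = 108.836, 322×0.249 = 80.178, 322×0.122 = 39.284, 322×0.062 = 19.964.
0: (86 − 73.738)²/73.738 = 150.356644/73.738 = 2.039
1: (89 − 108.836)²/108.836 = 393.466896/108.836 = 3.615
2: (75 − 80.178)²/80.178 = 26.811684/80.178 = 0.334
3: (58 − 39.284)²/39.284 = 350.288656/39.284 = 8.917
4+: (14 − 19.964)²/19.964 = 35.569296/19.964 = 1.782
Sum = 16.69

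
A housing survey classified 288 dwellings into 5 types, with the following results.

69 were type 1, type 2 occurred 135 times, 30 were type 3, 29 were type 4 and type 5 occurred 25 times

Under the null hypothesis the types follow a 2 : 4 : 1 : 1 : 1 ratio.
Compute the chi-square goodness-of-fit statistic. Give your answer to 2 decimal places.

Ratio total = 9. Expected counts: 288×2/9 = 64, 288×4/9 = 128, 288×1/9 = 32, 288×1/9 = 32, 288×1/9 = 32.
χ² = (69−64)²/64 + (135−128)²/128 + (30−32)²/32 + (29−32)²/32 + (25−32)²/32
   = 0.391 + 0.383 + 0.125 + 0.281 + 1.531
Sum = 2.71

2.71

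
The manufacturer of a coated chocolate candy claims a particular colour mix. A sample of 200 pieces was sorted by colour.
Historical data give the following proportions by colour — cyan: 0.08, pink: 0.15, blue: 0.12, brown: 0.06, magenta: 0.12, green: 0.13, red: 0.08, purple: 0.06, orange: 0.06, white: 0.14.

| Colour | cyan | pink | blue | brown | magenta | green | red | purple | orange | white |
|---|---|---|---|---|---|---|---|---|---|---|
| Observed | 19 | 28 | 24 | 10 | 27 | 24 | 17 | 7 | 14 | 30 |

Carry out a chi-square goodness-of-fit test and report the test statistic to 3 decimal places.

4.180

Expected counts E_i = n·p_i: 200×0.08 = 16, 200×0.15 = 30, 200×0.12 = 24, 200×0.06 = 12, 200×0.12 = 24, 200×0.13 = 26, 200×0.08 = 16, 200×0.06 = 12, 200×0.06 = 12, 200×0.14 = 28.
χ² = (19−16)²/16 + (28−30)²/30 + (24−24)²/24 + (10−12)²/12 + (27−24)²/24 + (24−26)²/26 + (17−16)²/16 + (7−12)²/12 + (14−12)²/12 + (30−28)²/28
   = 0.5625 + 0.1333 + 0.0000 + 0.3333 + 0.3750 + 0.1538 + 0.0625 + 2.0833 + 0.3333 + 0.1429
Sum = 4.180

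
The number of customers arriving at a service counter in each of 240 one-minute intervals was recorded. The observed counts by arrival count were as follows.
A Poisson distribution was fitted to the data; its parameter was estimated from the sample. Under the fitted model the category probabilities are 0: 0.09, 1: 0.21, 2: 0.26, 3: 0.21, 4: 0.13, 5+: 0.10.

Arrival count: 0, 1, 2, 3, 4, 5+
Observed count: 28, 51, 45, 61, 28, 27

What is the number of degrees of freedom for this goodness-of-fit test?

There are k = 6 categories and 1 parameter estimated from the data, so df = 6 − 1 − 1 = 4.

4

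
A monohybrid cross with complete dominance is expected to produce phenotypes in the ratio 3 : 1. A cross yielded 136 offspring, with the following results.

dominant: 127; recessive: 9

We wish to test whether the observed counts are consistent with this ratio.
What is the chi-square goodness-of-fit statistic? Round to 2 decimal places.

24.51

Ratio total = 4. Expected counts: 136×3/4 = 102, 136×1/4 = 34.
χ² = (127−102)²/102 + (9−34)²/34
   = 6.127 + 18.382
Sum = 24.51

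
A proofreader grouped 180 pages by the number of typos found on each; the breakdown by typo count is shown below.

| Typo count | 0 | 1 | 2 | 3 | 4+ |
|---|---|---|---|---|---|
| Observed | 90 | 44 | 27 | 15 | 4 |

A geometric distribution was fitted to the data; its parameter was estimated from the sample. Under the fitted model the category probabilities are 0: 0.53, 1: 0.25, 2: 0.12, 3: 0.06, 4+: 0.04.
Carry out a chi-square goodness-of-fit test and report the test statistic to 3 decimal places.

Expected counts E_i = n·p_i: 180×0.53 = 95.4, 180×0.25 = 45, 180×0.12 = 21.6, 180×0.06 = 10.8, 180×0.04 = 7.2.
0: (90 − 95.4)²/95.4 = 29.16/95.4 = 0.3057
1: (44 − 45)²/45 = 1/45 = 0.0222
2: (27 − 21.6)²/21.6 = 29.16/21.6 = 1.3500
3: (15 − 10.8)²/10.8 = 17.64/10.8 = 1.6333
4+: (4 − 7.2)²/7.2 = 10.24/7.2 = 1.4222
Sum = 4.733

4.733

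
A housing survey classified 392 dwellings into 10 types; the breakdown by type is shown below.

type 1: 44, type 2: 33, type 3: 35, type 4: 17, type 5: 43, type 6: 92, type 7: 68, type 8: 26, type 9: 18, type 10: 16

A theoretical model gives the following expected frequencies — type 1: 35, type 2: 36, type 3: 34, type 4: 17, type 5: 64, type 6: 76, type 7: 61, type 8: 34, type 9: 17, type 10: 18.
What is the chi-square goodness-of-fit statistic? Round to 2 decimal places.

15.82

type 1: (44 − 35)²/35 = 81/35 = 2.314
type 2: (33 − 36)²/36 = 9/36 = 0.250
type 3: (35 − 34)²/34 = 1/34 = 0.029
type 4: (17 − 17)²/17 = 0/17 = 0.000
type 5: (43 − 64)²/64 = 441/64 = 6.891
type 6: (92 − 76)²/76 = 256/76 = 3.368
type 7: (68 − 61)²/61 = 49/61 = 0.803
type 8: (26 − 34)²/34 = 64/34 = 1.882
type 9: (18 − 17)²/17 = 1/17 = 0.059
type 10: (16 − 18)²/18 = 4/18 = 0.222
Sum = 15.82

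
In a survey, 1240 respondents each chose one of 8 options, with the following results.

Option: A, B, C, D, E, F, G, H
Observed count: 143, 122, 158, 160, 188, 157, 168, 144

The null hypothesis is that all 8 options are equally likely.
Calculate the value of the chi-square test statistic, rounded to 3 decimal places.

17.097

Under H₀ each category has probability 1/8, so each expected count is 1240/8 = 155.
χ² = (143−155)²/155 + (122−155)²/155 + (158−155)²/155 + (160−155)²/155 + (188−155)²/155 + (157−155)²/155 + (168−155)²/155 + (144−155)²/155
   = 0.9290 + 7.0258 + 0.0581 + 0.1613 + 7.0258 + 0.0258 + 1.0903 + 0.7806
Sum = 17.097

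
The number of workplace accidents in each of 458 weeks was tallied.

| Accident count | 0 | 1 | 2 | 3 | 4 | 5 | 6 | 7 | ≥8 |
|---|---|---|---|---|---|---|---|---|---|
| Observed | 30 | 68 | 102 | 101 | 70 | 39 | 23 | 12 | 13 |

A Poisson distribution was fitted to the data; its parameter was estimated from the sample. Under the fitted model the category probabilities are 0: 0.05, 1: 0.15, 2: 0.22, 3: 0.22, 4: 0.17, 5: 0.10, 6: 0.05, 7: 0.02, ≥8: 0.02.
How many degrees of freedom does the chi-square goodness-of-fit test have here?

There are k = 9 categories and 1 parameter estimated from the data, so df = 9 − 1 − 1 = 7.

7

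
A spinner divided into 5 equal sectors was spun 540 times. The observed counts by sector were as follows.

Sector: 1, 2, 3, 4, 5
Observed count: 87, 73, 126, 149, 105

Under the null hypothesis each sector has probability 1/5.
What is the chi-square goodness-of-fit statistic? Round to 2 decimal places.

Under H₀ each category has probability 1/5, so each expected count is 540/5 = 108.
cat         O        E   (O−E)²/E
1          87      108      4.083
2          73      108     11.343
3         126      108      3.000
4         149      108     15.565
5         105      108      0.083
Sum = 34.07

34.07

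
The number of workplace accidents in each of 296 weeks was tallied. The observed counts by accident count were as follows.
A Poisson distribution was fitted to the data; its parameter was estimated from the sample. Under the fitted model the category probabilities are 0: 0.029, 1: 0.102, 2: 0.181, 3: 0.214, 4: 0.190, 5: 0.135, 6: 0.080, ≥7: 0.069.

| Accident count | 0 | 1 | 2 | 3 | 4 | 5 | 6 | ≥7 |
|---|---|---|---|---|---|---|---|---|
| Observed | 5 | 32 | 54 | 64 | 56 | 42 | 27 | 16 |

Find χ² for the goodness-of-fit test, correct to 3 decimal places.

3.144

Expected counts E_i = n·p_i: 296×0.029 = 8.584, 296×0.102 = 30.192, 296×0.181 = 53.576, 296×0.214 = 63.344, 296×0.190 = 56.24, 296×0.135 = 39.96, 296×0.080 = 23.68, 296×0.069 = 20.424.
0: (5 − 8.584)²/8.584 = 12.845056/8.584 = 1.4964
1: (32 − 30.192)²/30.192 = 3.268864/30.192 = 0.1083
2: (54 − 53.576)²/53.576 = 0.179776/53.576 = 0.0034
3: (64 − 63.344)²/63.344 = 0.430336/63.344 = 0.0068
4: (56 − 56.24)²/56.24 = 0.0576/56.24 = 0.0010
5: (42 − 39.96)²/39.96 = 4.1616/39.96 = 0.1041
6: (27 − 23.68)²/23.68 = 11.0224/23.68 = 0.4655
≥7: (16 − 20.424)²/20.424 = 19.571776/20.424 = 0.9583
Sum = 3.144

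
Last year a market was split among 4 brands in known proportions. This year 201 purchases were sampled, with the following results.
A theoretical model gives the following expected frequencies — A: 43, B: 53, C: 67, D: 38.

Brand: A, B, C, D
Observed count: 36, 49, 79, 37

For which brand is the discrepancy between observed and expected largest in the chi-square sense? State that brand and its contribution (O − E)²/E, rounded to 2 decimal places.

C, 2.15

χ² = (36−43)²/43 + (49−53)²/53 + (79−67)²/67 + (37−38)²/38
   = 1.140 + 0.302 + 2.149 + 0.026
The largest term is for C: 2.15.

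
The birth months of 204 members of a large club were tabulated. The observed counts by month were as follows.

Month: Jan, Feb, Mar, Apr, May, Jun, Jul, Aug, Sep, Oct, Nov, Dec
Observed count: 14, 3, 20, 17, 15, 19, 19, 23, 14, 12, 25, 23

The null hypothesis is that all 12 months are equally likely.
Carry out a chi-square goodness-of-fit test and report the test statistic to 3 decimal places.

Under H₀ each category has probability 1/12, so each expected count is 204/12 = 17.
cat         O        E   (O−E)²/E
Jan        14       17     0.5294
Feb         3       17    11.5294
Mar        20       17     0.5294
Apr        17       17     0.0000
May        15       17     0.2353
Jun        19       17     0.2353
Jul        19       17     0.2353
Aug        23       17     2.1176
Sep        14       17     0.5294
Oct        12       17     1.4706
Nov        25       17     3.7647
Dec        23       17     2.1176
Sum = 23.294

23.294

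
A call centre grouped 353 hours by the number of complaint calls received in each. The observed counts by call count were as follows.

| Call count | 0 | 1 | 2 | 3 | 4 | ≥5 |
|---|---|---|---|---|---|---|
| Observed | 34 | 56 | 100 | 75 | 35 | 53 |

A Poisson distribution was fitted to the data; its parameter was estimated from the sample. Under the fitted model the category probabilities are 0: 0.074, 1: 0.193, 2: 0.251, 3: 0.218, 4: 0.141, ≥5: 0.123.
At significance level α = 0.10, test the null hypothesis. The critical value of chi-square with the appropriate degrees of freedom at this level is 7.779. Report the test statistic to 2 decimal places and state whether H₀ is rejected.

Expected counts E_i = n·p_i: 353×0.074 = 26.122, 353×0.193 = 68.129, 353×0.251 = 88.603, 353×0.218 = 76.954, 353×0.141 = 49.773, 353×0.123 = 43.419.
cat         O        E   (O−E)²/E
0          34   26.122      2.376
1          56   68.129      2.159
2         100   88.603      1.466
3          75   76.954      0.050
4          35   49.773      4.385
≥5         53   43.419      2.114
Sum = 12.55
df = 4. Since 12.55 > 7.779, we reject H₀.

12.55; reject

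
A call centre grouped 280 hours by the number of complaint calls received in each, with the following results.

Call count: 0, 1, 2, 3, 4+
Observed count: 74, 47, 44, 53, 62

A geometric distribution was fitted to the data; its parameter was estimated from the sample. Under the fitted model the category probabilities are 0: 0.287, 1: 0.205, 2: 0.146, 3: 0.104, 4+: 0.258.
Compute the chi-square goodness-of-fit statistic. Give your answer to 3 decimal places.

23.660

Expected counts E_i = n·p_i: 280×0.287 = 80.36, 280×0.205 = 57.4, 280×0.146 = 40.88, 280×0.104 = 29.12, 280×0.258 = 72.24.
χ² = (74−80.36)²/80.36 + (47−57.4)²/57.4 + (44−40.88)²/40.88 + (53−29.12)²/29.12 + (62−72.24)²/72.24
   = 0.5034 + 1.8843 + 0.2381 + 19.5829 + 1.4515
Sum = 23.660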